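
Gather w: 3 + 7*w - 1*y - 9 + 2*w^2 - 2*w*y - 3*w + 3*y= 2*w^2 + w*(4 - 2*y) + 2*y - 6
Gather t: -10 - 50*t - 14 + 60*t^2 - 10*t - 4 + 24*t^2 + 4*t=84*t^2 - 56*t - 28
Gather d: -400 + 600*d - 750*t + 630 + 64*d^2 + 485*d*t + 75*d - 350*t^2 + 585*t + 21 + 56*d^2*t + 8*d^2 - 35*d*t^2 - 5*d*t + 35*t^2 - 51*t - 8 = d^2*(56*t + 72) + d*(-35*t^2 + 480*t + 675) - 315*t^2 - 216*t + 243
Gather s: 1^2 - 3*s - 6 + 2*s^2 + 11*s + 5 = 2*s^2 + 8*s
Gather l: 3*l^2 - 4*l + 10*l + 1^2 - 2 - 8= 3*l^2 + 6*l - 9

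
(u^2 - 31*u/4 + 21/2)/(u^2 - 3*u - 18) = (u - 7/4)/(u + 3)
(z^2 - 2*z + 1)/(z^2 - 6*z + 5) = (z - 1)/(z - 5)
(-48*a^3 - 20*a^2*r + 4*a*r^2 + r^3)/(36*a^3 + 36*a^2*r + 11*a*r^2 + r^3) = (-4*a + r)/(3*a + r)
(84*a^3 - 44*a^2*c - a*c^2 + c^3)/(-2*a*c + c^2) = -42*a^2/c + a + c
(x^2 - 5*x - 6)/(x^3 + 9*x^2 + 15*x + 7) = (x - 6)/(x^2 + 8*x + 7)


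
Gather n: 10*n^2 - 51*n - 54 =10*n^2 - 51*n - 54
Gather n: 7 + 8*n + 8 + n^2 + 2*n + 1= n^2 + 10*n + 16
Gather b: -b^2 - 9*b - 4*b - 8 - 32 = -b^2 - 13*b - 40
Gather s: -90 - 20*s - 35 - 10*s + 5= -30*s - 120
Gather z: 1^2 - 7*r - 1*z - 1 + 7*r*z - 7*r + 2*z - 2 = -14*r + z*(7*r + 1) - 2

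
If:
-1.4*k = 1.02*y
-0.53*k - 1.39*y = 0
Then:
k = 0.00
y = 0.00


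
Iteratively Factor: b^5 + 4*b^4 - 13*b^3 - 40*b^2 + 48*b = (b - 3)*(b^4 + 7*b^3 + 8*b^2 - 16*b) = (b - 3)*(b + 4)*(b^3 + 3*b^2 - 4*b) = (b - 3)*(b + 4)^2*(b^2 - b) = b*(b - 3)*(b + 4)^2*(b - 1)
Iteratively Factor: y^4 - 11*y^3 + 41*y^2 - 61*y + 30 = (y - 1)*(y^3 - 10*y^2 + 31*y - 30) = (y - 2)*(y - 1)*(y^2 - 8*y + 15) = (y - 5)*(y - 2)*(y - 1)*(y - 3)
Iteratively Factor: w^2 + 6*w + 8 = (w + 4)*(w + 2)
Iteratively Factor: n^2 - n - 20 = (n - 5)*(n + 4)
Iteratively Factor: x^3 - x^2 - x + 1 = (x + 1)*(x^2 - 2*x + 1) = (x - 1)*(x + 1)*(x - 1)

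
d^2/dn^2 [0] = 0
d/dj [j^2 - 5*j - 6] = 2*j - 5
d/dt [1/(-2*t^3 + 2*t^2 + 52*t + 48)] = (3*t^2/2 - t - 13)/(-t^3 + t^2 + 26*t + 24)^2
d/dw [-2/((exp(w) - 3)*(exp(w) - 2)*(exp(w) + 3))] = 2*((exp(w) - 3)*(exp(w) - 2) + (exp(w) - 3)*(exp(w) + 3) + (exp(w) - 2)*(exp(w) + 3))*exp(w)/((exp(w) - 3)^2*(exp(w) - 2)^2*(exp(w) + 3)^2)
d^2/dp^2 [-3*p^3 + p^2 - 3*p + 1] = 2 - 18*p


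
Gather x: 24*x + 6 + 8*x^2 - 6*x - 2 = 8*x^2 + 18*x + 4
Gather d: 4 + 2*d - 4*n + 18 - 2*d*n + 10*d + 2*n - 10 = d*(12 - 2*n) - 2*n + 12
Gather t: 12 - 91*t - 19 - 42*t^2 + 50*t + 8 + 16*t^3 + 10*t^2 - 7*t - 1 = 16*t^3 - 32*t^2 - 48*t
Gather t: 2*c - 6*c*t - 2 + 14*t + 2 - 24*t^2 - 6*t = 2*c - 24*t^2 + t*(8 - 6*c)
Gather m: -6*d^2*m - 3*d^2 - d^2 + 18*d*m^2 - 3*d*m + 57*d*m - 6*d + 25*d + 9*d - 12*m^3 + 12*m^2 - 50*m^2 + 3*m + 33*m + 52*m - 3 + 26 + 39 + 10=-4*d^2 + 28*d - 12*m^3 + m^2*(18*d - 38) + m*(-6*d^2 + 54*d + 88) + 72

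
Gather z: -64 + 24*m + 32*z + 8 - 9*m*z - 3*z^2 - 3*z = 24*m - 3*z^2 + z*(29 - 9*m) - 56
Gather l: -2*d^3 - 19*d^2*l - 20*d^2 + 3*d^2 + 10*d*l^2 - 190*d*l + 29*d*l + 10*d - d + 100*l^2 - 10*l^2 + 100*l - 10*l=-2*d^3 - 17*d^2 + 9*d + l^2*(10*d + 90) + l*(-19*d^2 - 161*d + 90)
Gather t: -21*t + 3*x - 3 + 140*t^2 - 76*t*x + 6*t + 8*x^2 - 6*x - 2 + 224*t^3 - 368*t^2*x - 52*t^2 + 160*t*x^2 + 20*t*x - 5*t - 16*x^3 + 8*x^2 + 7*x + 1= 224*t^3 + t^2*(88 - 368*x) + t*(160*x^2 - 56*x - 20) - 16*x^3 + 16*x^2 + 4*x - 4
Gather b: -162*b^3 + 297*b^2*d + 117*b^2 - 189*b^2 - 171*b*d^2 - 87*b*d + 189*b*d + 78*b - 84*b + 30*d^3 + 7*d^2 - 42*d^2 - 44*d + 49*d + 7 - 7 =-162*b^3 + b^2*(297*d - 72) + b*(-171*d^2 + 102*d - 6) + 30*d^3 - 35*d^2 + 5*d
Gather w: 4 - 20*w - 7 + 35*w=15*w - 3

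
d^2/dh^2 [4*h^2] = 8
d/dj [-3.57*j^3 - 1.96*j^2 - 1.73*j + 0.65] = -10.71*j^2 - 3.92*j - 1.73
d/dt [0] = 0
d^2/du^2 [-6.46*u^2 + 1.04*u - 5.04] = -12.9200000000000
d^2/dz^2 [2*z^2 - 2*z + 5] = 4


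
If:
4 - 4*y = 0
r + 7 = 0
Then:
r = -7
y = 1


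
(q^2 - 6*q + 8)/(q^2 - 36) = (q^2 - 6*q + 8)/(q^2 - 36)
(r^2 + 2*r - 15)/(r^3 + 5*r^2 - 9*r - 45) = 1/(r + 3)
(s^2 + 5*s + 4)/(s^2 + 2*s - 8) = (s + 1)/(s - 2)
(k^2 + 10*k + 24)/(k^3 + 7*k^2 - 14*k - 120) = (k + 4)/(k^2 + k - 20)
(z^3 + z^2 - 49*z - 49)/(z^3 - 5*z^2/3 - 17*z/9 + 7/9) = 9*(z^2 - 49)/(9*z^2 - 24*z + 7)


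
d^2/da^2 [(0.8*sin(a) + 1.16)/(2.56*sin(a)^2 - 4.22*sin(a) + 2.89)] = (-5.24288*sin(a)^5 - 39.051264*sin(a)^4 + 83.593216*sin(a)^3 + 49.527248*sin(a)^2 - 131.5314*sin(a) + 43.66448)/(16.777216*sin(a)^6 - 82.968576*sin(a)^5 + 193.588224*sin(a)^4 - 262.478936*sin(a)^3 + 218.542956*sin(a)^2 - 105.737586*sin(a) + 24.137569)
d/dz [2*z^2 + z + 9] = 4*z + 1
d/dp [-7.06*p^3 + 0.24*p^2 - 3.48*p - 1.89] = -21.18*p^2 + 0.48*p - 3.48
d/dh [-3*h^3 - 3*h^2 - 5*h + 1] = -9*h^2 - 6*h - 5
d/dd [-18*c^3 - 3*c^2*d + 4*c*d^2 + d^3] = -3*c^2 + 8*c*d + 3*d^2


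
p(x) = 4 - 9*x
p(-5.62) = 54.58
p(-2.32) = 24.88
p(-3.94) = 39.46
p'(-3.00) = -9.00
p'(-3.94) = -9.00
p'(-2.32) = -9.00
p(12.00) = -104.00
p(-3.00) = 31.00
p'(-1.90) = -9.00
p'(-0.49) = -9.00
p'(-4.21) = -9.00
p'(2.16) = -9.00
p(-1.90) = 21.10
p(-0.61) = 9.49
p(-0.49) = 8.41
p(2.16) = -15.44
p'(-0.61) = -9.00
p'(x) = -9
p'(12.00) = -9.00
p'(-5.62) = -9.00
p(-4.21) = 41.89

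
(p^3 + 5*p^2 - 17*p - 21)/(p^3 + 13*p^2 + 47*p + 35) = (p - 3)/(p + 5)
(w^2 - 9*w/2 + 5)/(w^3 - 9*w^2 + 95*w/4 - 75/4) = 2*(w - 2)/(2*w^2 - 13*w + 15)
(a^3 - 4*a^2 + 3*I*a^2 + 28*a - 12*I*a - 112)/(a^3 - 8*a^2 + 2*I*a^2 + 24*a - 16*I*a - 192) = (a^2 + a*(-4 + 7*I) - 28*I)/(a^2 + a*(-8 + 6*I) - 48*I)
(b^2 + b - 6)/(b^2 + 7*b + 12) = (b - 2)/(b + 4)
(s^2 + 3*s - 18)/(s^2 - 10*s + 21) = (s + 6)/(s - 7)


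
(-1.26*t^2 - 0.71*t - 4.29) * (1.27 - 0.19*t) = 0.2394*t^3 - 1.4653*t^2 - 0.0865999999999999*t - 5.4483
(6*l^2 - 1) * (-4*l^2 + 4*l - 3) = -24*l^4 + 24*l^3 - 14*l^2 - 4*l + 3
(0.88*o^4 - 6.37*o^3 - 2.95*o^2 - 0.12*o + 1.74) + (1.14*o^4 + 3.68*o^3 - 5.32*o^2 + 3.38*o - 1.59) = 2.02*o^4 - 2.69*o^3 - 8.27*o^2 + 3.26*o + 0.15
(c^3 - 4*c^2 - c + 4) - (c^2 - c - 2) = c^3 - 5*c^2 + 6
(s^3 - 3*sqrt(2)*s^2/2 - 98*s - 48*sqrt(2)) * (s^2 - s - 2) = s^5 - 3*sqrt(2)*s^4/2 - s^4 - 100*s^3 + 3*sqrt(2)*s^3/2 - 45*sqrt(2)*s^2 + 98*s^2 + 48*sqrt(2)*s + 196*s + 96*sqrt(2)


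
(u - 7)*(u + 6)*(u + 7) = u^3 + 6*u^2 - 49*u - 294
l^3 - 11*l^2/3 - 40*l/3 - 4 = (l - 6)*(l + 1/3)*(l + 2)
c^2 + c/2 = c*(c + 1/2)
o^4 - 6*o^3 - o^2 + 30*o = o*(o - 5)*(o - 3)*(o + 2)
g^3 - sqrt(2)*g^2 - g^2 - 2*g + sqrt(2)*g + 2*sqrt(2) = (g - 2)*(g + 1)*(g - sqrt(2))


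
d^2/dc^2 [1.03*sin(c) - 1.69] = -1.03*sin(c)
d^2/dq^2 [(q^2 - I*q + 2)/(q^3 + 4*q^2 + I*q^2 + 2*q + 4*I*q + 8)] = (2*q^6 - 6*I*q^5 + q^4*(18 - 48*I) + q^3*(16 - 30*I) + q^2*(12 + 192*I) + q*(-96 + 408*I) - 112 + 64*I)/(q^9 + q^8*(12 + 3*I) + q^7*(51 + 36*I) + q^6*(100 + 155*I) + q^5*(150 + 324*I) + q^4*(264 + 540*I) + q^3*(296 + 848*I) + q^2*(480 + 576*I) + q*(384 + 768*I) + 512)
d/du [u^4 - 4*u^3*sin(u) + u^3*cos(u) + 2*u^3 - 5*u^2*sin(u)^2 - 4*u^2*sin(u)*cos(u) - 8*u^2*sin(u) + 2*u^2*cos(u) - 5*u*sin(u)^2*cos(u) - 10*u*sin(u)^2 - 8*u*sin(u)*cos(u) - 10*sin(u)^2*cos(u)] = -u^3*sin(u) - 4*u^3*cos(u) + 4*u^3 - 14*u^2*sin(u) - 5*u^2*sin(2*u) - 5*u^2*cos(u) - 4*u^2*cos(2*u) + 6*u^2 - 59*u*sin(u)/4 - 14*u*sin(2*u) - 15*u*sin(3*u)/4 + 4*u*cos(u) - 3*u*cos(2*u) - 5*u + 5*sin(u)/2 - 4*sin(2*u) - 15*sin(3*u)/2 - 5*cos(u)/4 + 5*cos(2*u) + 5*cos(3*u)/4 - 5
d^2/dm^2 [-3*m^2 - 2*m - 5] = -6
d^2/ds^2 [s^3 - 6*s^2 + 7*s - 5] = 6*s - 12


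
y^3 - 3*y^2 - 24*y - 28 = (y - 7)*(y + 2)^2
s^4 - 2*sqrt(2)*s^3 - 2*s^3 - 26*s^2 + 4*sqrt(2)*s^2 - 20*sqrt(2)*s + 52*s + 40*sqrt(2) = (s - 2)*(s - 5*sqrt(2))*(s + sqrt(2))*(s + 2*sqrt(2))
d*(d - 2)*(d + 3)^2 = d^4 + 4*d^3 - 3*d^2 - 18*d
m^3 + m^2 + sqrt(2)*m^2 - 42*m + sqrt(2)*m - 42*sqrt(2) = (m - 6)*(m + 7)*(m + sqrt(2))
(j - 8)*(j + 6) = j^2 - 2*j - 48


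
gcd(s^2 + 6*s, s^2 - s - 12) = 1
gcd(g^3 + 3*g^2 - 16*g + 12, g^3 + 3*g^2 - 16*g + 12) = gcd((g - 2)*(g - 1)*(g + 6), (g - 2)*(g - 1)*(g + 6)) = g^3 + 3*g^2 - 16*g + 12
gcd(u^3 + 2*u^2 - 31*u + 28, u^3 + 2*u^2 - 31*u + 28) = u^3 + 2*u^2 - 31*u + 28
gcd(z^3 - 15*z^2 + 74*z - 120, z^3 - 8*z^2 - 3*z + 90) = z^2 - 11*z + 30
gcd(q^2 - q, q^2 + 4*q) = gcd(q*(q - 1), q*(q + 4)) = q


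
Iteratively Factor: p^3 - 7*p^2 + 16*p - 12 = (p - 2)*(p^2 - 5*p + 6) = (p - 3)*(p - 2)*(p - 2)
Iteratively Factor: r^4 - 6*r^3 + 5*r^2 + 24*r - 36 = (r - 3)*(r^3 - 3*r^2 - 4*r + 12) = (r - 3)*(r - 2)*(r^2 - r - 6) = (r - 3)*(r - 2)*(r + 2)*(r - 3)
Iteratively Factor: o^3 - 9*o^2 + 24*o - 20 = (o - 2)*(o^2 - 7*o + 10) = (o - 5)*(o - 2)*(o - 2)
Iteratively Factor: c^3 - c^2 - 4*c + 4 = (c - 1)*(c^2 - 4) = (c - 2)*(c - 1)*(c + 2)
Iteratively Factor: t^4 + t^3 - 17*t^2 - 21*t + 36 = (t + 3)*(t^3 - 2*t^2 - 11*t + 12) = (t + 3)^2*(t^2 - 5*t + 4) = (t - 1)*(t + 3)^2*(t - 4)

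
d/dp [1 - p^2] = -2*p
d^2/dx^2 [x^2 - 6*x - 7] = 2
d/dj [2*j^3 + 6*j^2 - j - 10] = 6*j^2 + 12*j - 1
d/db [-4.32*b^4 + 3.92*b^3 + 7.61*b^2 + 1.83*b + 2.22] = -17.28*b^3 + 11.76*b^2 + 15.22*b + 1.83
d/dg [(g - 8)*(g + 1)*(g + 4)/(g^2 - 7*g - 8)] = 1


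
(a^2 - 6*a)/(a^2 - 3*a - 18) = a/(a + 3)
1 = 1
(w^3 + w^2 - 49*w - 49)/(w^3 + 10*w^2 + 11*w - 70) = (w^2 - 6*w - 7)/(w^2 + 3*w - 10)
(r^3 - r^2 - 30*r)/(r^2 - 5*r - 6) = r*(r + 5)/(r + 1)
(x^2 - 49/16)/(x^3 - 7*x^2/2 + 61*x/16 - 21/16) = (4*x + 7)/(4*x^2 - 7*x + 3)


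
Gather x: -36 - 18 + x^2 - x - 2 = x^2 - x - 56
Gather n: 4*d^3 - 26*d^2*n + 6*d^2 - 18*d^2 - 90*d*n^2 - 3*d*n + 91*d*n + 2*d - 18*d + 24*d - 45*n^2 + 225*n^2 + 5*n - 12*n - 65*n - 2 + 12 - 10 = 4*d^3 - 12*d^2 + 8*d + n^2*(180 - 90*d) + n*(-26*d^2 + 88*d - 72)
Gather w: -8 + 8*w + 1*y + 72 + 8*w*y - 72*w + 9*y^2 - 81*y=w*(8*y - 64) + 9*y^2 - 80*y + 64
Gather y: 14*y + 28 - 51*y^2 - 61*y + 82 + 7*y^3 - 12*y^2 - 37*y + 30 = 7*y^3 - 63*y^2 - 84*y + 140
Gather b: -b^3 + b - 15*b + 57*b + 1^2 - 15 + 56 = -b^3 + 43*b + 42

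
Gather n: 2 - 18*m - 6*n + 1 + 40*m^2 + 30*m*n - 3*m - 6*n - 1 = 40*m^2 - 21*m + n*(30*m - 12) + 2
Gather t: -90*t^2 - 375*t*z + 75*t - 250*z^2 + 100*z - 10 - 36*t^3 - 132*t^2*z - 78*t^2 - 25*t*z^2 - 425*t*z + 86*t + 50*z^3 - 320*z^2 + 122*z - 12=-36*t^3 + t^2*(-132*z - 168) + t*(-25*z^2 - 800*z + 161) + 50*z^3 - 570*z^2 + 222*z - 22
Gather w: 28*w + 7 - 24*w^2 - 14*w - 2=-24*w^2 + 14*w + 5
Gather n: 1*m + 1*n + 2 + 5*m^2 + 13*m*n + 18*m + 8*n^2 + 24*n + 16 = 5*m^2 + 19*m + 8*n^2 + n*(13*m + 25) + 18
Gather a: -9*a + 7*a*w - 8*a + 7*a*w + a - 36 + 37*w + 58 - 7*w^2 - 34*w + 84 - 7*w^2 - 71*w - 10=a*(14*w - 16) - 14*w^2 - 68*w + 96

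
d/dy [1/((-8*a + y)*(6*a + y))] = ((-8*a + y)*(6*a + y) + (8*a - y)^2)/((6*a + y)^2*(8*a - y)^3)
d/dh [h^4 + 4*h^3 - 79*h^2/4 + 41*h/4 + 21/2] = 4*h^3 + 12*h^2 - 79*h/2 + 41/4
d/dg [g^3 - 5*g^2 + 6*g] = 3*g^2 - 10*g + 6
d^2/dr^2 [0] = 0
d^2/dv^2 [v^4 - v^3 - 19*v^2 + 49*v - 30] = 12*v^2 - 6*v - 38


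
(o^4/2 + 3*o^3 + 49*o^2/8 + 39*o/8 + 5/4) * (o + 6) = o^5/2 + 6*o^4 + 193*o^3/8 + 333*o^2/8 + 61*o/2 + 15/2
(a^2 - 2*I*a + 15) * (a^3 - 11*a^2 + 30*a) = a^5 - 11*a^4 - 2*I*a^4 + 45*a^3 + 22*I*a^3 - 165*a^2 - 60*I*a^2 + 450*a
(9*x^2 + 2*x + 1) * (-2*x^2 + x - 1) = -18*x^4 + 5*x^3 - 9*x^2 - x - 1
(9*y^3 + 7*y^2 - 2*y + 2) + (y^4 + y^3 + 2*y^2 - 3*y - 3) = y^4 + 10*y^3 + 9*y^2 - 5*y - 1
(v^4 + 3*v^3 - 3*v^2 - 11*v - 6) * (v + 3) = v^5 + 6*v^4 + 6*v^3 - 20*v^2 - 39*v - 18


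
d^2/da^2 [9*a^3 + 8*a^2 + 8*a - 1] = 54*a + 16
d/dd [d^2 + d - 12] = 2*d + 1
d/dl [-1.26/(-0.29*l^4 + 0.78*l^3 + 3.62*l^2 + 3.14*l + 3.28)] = (-1.4616*l^3 + 2.9484*l^2 + 9.1224*l + 3.9564)/(-0.29*l^4 + 0.78*l^3 + 3.62*l^2 + 3.14*l + 3.28)^2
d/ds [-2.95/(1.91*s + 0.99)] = 5.6345/(1.91*s + 0.99)^2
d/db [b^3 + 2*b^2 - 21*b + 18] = 3*b^2 + 4*b - 21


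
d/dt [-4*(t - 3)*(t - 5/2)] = 22 - 8*t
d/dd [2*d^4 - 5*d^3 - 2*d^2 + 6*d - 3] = 8*d^3 - 15*d^2 - 4*d + 6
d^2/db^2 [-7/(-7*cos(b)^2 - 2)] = 98*(-14*sin(b)^4 + 3*sin(b)^2 + 9)/(7*cos(b)^2 + 2)^3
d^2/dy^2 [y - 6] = 0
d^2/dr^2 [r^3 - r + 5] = 6*r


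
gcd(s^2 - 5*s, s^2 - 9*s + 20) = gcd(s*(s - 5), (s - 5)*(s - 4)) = s - 5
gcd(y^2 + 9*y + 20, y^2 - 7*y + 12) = 1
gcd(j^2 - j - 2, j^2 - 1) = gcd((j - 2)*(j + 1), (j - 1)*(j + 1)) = j + 1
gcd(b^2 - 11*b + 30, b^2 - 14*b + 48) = b - 6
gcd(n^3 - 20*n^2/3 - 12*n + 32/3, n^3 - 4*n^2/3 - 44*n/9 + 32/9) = n^2 + 4*n/3 - 4/3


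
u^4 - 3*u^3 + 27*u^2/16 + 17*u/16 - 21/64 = (u - 7/4)*(u - 3/2)*(u - 1/4)*(u + 1/2)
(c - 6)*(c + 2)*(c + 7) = c^3 + 3*c^2 - 40*c - 84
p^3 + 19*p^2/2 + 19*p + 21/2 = (p + 1)*(p + 3/2)*(p + 7)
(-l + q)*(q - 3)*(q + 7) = -l*q^2 - 4*l*q + 21*l + q^3 + 4*q^2 - 21*q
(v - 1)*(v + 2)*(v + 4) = v^3 + 5*v^2 + 2*v - 8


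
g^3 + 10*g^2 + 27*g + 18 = (g + 1)*(g + 3)*(g + 6)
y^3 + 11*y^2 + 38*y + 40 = (y + 2)*(y + 4)*(y + 5)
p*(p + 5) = p^2 + 5*p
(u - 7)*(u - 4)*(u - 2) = u^3 - 13*u^2 + 50*u - 56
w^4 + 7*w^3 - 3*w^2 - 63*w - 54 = (w - 3)*(w + 1)*(w + 3)*(w + 6)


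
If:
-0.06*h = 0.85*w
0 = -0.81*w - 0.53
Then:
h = 9.27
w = -0.65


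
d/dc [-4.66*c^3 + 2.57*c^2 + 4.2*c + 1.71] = -13.98*c^2 + 5.14*c + 4.2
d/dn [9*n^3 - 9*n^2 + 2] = 9*n*(3*n - 2)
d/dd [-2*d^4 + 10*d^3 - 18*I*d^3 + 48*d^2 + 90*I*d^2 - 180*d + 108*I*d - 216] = -8*d^3 + d^2*(30 - 54*I) + d*(96 + 180*I) - 180 + 108*I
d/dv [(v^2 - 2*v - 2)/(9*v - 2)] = (9*v^2 - 4*v + 22)/(81*v^2 - 36*v + 4)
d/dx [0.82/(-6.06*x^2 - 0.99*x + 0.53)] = (9.9384*x + 0.8118)/(6.06*x^2 + 0.99*x - 0.53)^2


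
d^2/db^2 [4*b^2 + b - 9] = 8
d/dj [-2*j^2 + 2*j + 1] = 2 - 4*j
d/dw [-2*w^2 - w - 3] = -4*w - 1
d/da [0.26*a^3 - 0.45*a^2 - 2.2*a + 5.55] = 0.78*a^2 - 0.9*a - 2.2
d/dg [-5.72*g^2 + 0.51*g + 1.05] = 0.51 - 11.44*g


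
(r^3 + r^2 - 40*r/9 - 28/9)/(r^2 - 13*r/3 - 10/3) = (3*r^2 + r - 14)/(3*(r - 5))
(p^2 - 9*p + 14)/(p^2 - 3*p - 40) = (-p^2 + 9*p - 14)/(-p^2 + 3*p + 40)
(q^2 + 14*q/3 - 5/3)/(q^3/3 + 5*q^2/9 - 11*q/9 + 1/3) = 3*(q + 5)/(q^2 + 2*q - 3)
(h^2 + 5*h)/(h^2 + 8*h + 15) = h/(h + 3)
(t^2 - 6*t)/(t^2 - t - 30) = t/(t + 5)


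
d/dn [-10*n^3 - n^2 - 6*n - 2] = -30*n^2 - 2*n - 6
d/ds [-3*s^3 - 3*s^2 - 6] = 3*s*(-3*s - 2)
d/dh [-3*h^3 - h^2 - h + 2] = -9*h^2 - 2*h - 1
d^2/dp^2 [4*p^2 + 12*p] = 8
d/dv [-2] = 0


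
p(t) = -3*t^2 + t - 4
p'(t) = 1 - 6*t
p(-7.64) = -186.75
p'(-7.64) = 46.84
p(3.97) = -47.31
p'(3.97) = -22.82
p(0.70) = -4.77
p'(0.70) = -3.20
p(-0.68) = -6.07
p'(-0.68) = 5.08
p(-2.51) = -25.41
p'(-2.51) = 16.06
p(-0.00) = -4.00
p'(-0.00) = 1.00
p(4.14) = -51.28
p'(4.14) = -23.84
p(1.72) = -11.16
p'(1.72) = -9.32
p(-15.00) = -694.00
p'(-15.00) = 91.00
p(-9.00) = -256.00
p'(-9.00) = 55.00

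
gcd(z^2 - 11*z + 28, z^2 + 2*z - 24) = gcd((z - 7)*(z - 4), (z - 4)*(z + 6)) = z - 4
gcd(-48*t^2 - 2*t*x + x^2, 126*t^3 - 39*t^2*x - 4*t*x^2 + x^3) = 6*t + x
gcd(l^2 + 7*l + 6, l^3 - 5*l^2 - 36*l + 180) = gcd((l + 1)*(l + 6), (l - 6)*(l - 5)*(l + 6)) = l + 6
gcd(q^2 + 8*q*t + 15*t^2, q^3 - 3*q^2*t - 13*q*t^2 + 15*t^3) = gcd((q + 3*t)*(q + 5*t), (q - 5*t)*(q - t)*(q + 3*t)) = q + 3*t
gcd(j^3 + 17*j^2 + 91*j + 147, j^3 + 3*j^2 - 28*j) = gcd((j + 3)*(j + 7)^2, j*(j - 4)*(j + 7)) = j + 7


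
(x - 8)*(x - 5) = x^2 - 13*x + 40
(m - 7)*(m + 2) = m^2 - 5*m - 14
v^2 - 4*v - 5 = (v - 5)*(v + 1)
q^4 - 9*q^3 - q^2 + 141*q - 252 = (q - 7)*(q - 3)^2*(q + 4)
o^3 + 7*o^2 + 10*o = o*(o + 2)*(o + 5)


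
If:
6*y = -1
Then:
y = -1/6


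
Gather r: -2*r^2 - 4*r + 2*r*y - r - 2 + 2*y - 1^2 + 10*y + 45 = -2*r^2 + r*(2*y - 5) + 12*y + 42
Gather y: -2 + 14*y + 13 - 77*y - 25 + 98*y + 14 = 35*y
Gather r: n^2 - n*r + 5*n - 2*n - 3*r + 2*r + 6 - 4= n^2 + 3*n + r*(-n - 1) + 2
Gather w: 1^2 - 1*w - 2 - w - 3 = -2*w - 4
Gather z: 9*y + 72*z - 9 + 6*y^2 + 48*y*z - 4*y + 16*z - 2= 6*y^2 + 5*y + z*(48*y + 88) - 11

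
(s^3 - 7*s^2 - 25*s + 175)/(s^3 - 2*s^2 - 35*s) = (s - 5)/s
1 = 1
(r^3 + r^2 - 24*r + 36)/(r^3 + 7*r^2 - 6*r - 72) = (r - 2)/(r + 4)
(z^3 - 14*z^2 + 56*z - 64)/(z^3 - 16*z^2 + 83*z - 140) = (z^2 - 10*z + 16)/(z^2 - 12*z + 35)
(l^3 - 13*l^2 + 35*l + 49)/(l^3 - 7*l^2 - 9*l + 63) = (l^2 - 6*l - 7)/(l^2 - 9)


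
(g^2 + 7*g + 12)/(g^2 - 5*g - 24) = (g + 4)/(g - 8)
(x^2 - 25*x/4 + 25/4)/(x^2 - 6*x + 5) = (x - 5/4)/(x - 1)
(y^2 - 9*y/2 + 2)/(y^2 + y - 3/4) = 2*(y - 4)/(2*y + 3)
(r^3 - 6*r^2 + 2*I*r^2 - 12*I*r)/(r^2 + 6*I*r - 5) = r*(r^2 + 2*r*(-3 + I) - 12*I)/(r^2 + 6*I*r - 5)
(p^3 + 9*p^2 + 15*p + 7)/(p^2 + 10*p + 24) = (p^3 + 9*p^2 + 15*p + 7)/(p^2 + 10*p + 24)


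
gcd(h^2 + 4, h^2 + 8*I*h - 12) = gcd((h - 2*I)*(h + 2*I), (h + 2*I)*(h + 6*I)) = h + 2*I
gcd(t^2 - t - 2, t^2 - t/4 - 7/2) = t - 2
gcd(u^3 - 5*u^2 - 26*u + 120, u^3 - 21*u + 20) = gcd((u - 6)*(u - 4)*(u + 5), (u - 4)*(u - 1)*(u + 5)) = u^2 + u - 20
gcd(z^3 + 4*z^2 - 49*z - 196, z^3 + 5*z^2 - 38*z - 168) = z^2 + 11*z + 28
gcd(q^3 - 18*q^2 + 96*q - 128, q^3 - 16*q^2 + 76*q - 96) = q^2 - 10*q + 16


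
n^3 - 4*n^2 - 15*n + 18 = (n - 6)*(n - 1)*(n + 3)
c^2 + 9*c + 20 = (c + 4)*(c + 5)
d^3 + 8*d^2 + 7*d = d*(d + 1)*(d + 7)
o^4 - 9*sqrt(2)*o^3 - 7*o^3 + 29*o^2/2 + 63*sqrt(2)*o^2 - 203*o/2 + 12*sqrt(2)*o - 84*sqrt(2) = (o - 7)*(o - 8*sqrt(2))*(o - 3*sqrt(2)/2)*(o + sqrt(2)/2)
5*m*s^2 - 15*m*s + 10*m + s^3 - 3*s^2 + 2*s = (5*m + s)*(s - 2)*(s - 1)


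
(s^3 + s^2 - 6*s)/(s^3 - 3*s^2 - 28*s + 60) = s*(s + 3)/(s^2 - s - 30)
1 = 1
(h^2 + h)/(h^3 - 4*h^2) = (h + 1)/(h*(h - 4))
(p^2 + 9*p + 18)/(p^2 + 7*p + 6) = (p + 3)/(p + 1)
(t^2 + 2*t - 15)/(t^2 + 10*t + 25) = (t - 3)/(t + 5)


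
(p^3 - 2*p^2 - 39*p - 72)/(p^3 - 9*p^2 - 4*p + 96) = (p + 3)/(p - 4)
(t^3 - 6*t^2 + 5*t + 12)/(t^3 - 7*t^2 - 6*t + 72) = (t^2 - 2*t - 3)/(t^2 - 3*t - 18)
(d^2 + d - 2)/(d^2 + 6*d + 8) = (d - 1)/(d + 4)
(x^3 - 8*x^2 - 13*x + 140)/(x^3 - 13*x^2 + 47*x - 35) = (x + 4)/(x - 1)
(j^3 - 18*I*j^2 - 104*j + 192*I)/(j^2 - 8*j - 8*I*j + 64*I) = (j^2 - 10*I*j - 24)/(j - 8)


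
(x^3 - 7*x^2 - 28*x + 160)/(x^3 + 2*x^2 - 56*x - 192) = (x^2 + x - 20)/(x^2 + 10*x + 24)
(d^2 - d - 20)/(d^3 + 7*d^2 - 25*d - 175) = (d + 4)/(d^2 + 12*d + 35)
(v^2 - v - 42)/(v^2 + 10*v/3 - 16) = 3*(v - 7)/(3*v - 8)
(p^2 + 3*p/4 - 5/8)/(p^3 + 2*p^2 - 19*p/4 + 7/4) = (4*p + 5)/(2*(2*p^2 + 5*p - 7))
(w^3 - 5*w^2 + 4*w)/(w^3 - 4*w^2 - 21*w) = (-w^2 + 5*w - 4)/(-w^2 + 4*w + 21)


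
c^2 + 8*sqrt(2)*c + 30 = (c + 3*sqrt(2))*(c + 5*sqrt(2))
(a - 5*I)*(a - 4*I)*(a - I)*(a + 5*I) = a^4 - 5*I*a^3 + 21*a^2 - 125*I*a - 100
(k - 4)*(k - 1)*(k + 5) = k^3 - 21*k + 20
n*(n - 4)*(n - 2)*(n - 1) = n^4 - 7*n^3 + 14*n^2 - 8*n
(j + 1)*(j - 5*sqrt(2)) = j^2 - 5*sqrt(2)*j + j - 5*sqrt(2)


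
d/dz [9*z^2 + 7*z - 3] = 18*z + 7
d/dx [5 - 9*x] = -9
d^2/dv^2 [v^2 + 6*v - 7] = 2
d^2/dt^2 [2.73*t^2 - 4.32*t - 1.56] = 5.46000000000000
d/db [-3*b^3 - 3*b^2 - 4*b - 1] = -9*b^2 - 6*b - 4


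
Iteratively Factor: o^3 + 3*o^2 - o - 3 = (o + 1)*(o^2 + 2*o - 3) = (o + 1)*(o + 3)*(o - 1)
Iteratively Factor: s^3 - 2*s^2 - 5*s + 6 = (s - 1)*(s^2 - s - 6) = (s - 1)*(s + 2)*(s - 3)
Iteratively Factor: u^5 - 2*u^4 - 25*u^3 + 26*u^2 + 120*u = (u + 4)*(u^4 - 6*u^3 - u^2 + 30*u) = u*(u + 4)*(u^3 - 6*u^2 - u + 30) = u*(u - 3)*(u + 4)*(u^2 - 3*u - 10) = u*(u - 5)*(u - 3)*(u + 4)*(u + 2)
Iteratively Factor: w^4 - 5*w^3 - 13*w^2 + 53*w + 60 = (w - 4)*(w^3 - w^2 - 17*w - 15) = (w - 4)*(w + 1)*(w^2 - 2*w - 15) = (w - 4)*(w + 1)*(w + 3)*(w - 5)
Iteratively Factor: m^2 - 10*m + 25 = (m - 5)*(m - 5)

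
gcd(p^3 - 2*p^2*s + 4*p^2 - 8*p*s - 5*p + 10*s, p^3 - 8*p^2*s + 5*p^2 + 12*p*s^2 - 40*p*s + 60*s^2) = p^2 - 2*p*s + 5*p - 10*s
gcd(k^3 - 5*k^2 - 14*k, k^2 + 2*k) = k^2 + 2*k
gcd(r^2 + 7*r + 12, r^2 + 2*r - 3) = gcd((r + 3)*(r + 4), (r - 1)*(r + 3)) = r + 3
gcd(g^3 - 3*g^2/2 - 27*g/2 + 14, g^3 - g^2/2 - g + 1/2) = g - 1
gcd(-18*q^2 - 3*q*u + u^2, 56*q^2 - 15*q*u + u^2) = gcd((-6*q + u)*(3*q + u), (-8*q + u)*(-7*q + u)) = 1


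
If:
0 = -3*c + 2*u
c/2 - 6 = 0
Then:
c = 12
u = 18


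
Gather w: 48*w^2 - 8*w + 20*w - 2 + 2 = 48*w^2 + 12*w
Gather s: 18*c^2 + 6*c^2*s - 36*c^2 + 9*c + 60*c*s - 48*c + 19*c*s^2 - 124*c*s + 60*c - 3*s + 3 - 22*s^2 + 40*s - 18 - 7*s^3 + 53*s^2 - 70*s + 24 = -18*c^2 + 21*c - 7*s^3 + s^2*(19*c + 31) + s*(6*c^2 - 64*c - 33) + 9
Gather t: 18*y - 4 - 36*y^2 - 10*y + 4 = -36*y^2 + 8*y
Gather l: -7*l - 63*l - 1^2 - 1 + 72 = 70 - 70*l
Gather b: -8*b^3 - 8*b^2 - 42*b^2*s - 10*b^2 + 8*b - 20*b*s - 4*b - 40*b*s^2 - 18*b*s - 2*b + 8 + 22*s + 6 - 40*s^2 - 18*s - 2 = -8*b^3 + b^2*(-42*s - 18) + b*(-40*s^2 - 38*s + 2) - 40*s^2 + 4*s + 12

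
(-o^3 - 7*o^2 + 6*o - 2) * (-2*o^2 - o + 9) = 2*o^5 + 15*o^4 - 14*o^3 - 65*o^2 + 56*o - 18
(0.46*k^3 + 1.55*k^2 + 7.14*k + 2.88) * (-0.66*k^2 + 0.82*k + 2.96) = -0.3036*k^5 - 0.6458*k^4 - 2.0798*k^3 + 8.542*k^2 + 23.496*k + 8.5248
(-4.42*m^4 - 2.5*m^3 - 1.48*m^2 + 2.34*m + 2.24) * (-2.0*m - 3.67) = 8.84*m^5 + 21.2214*m^4 + 12.135*m^3 + 0.7516*m^2 - 13.0678*m - 8.2208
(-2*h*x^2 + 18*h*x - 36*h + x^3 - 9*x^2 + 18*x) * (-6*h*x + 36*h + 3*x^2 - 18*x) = 12*h^2*x^3 - 180*h^2*x^2 + 864*h^2*x - 1296*h^2 - 12*h*x^4 + 180*h*x^3 - 864*h*x^2 + 1296*h*x + 3*x^5 - 45*x^4 + 216*x^3 - 324*x^2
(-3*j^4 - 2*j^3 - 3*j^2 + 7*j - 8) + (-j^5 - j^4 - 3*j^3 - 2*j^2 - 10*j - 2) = -j^5 - 4*j^4 - 5*j^3 - 5*j^2 - 3*j - 10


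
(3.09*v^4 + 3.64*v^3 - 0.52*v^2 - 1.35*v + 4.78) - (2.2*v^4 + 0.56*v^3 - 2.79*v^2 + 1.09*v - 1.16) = 0.89*v^4 + 3.08*v^3 + 2.27*v^2 - 2.44*v + 5.94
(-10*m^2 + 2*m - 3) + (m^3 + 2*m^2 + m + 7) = m^3 - 8*m^2 + 3*m + 4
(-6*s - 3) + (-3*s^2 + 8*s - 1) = -3*s^2 + 2*s - 4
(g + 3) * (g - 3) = g^2 - 9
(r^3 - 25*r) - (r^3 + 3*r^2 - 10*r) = -3*r^2 - 15*r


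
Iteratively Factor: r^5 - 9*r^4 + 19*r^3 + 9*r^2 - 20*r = (r - 4)*(r^4 - 5*r^3 - r^2 + 5*r) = (r - 4)*(r - 1)*(r^3 - 4*r^2 - 5*r) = (r - 4)*(r - 1)*(r + 1)*(r^2 - 5*r) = r*(r - 4)*(r - 1)*(r + 1)*(r - 5)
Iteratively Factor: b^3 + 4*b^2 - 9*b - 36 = (b + 4)*(b^2 - 9) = (b + 3)*(b + 4)*(b - 3)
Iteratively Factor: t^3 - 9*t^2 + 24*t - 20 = (t - 2)*(t^2 - 7*t + 10) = (t - 2)^2*(t - 5)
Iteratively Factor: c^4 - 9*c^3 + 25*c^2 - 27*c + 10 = (c - 5)*(c^3 - 4*c^2 + 5*c - 2) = (c - 5)*(c - 1)*(c^2 - 3*c + 2) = (c - 5)*(c - 1)^2*(c - 2)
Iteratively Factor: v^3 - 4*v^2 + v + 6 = (v - 2)*(v^2 - 2*v - 3) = (v - 3)*(v - 2)*(v + 1)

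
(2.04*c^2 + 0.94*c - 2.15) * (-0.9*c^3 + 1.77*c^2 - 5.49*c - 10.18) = -1.836*c^5 + 2.7648*c^4 - 7.6008*c^3 - 29.7333*c^2 + 2.2343*c + 21.887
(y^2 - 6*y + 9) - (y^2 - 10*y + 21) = 4*y - 12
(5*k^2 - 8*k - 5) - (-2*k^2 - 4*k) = 7*k^2 - 4*k - 5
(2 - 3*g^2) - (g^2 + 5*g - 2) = -4*g^2 - 5*g + 4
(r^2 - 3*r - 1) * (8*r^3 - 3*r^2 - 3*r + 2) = 8*r^5 - 27*r^4 - 2*r^3 + 14*r^2 - 3*r - 2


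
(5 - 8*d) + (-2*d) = 5 - 10*d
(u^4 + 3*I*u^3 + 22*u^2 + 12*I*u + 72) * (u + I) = u^5 + 4*I*u^4 + 19*u^3 + 34*I*u^2 + 60*u + 72*I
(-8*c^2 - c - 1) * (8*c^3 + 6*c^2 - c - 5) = -64*c^5 - 56*c^4 - 6*c^3 + 35*c^2 + 6*c + 5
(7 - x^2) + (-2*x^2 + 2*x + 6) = -3*x^2 + 2*x + 13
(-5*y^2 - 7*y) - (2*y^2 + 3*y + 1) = -7*y^2 - 10*y - 1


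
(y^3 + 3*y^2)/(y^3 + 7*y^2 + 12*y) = y/(y + 4)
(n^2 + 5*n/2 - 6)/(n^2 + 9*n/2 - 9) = (n + 4)/(n + 6)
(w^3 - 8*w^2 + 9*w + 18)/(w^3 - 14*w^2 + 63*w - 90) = (w + 1)/(w - 5)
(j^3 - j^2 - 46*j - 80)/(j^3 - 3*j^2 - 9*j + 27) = (j^3 - j^2 - 46*j - 80)/(j^3 - 3*j^2 - 9*j + 27)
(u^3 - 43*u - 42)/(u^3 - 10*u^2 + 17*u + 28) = (u + 6)/(u - 4)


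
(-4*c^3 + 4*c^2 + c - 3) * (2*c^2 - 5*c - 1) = -8*c^5 + 28*c^4 - 14*c^3 - 15*c^2 + 14*c + 3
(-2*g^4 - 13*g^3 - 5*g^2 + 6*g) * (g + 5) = -2*g^5 - 23*g^4 - 70*g^3 - 19*g^2 + 30*g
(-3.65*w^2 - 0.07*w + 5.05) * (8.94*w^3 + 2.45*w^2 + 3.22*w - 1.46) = -32.631*w^5 - 9.5683*w^4 + 33.2225*w^3 + 17.4761*w^2 + 16.3632*w - 7.373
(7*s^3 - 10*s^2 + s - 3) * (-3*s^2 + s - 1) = -21*s^5 + 37*s^4 - 20*s^3 + 20*s^2 - 4*s + 3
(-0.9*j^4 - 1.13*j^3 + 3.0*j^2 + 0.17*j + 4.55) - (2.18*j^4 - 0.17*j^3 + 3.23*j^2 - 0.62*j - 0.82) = -3.08*j^4 - 0.96*j^3 - 0.23*j^2 + 0.79*j + 5.37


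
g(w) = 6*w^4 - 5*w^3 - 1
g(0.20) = -1.03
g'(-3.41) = -1126.07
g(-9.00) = 43010.00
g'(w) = 24*w^3 - 15*w^2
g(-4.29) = 2426.03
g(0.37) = -1.14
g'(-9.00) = -18711.00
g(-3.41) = 1008.54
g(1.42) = 9.08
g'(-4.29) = -2170.95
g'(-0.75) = -18.56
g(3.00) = 350.00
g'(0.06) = -0.05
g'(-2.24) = -345.01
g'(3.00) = 513.00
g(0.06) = -1.00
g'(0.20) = -0.41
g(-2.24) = 206.25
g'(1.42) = 38.47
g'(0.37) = -0.84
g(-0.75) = 3.01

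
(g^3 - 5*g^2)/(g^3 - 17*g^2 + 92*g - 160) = g^2/(g^2 - 12*g + 32)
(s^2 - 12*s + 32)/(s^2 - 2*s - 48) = (s - 4)/(s + 6)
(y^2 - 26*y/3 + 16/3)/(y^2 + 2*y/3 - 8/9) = 3*(y - 8)/(3*y + 4)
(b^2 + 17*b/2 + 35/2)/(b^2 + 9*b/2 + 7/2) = (b + 5)/(b + 1)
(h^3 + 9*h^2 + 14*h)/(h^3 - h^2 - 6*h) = (h + 7)/(h - 3)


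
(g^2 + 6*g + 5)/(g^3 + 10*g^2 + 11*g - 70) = (g + 1)/(g^2 + 5*g - 14)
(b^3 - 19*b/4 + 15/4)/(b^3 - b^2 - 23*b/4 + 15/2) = (b - 1)/(b - 2)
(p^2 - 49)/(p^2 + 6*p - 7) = (p - 7)/(p - 1)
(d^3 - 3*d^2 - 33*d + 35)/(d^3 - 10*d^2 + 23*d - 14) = (d + 5)/(d - 2)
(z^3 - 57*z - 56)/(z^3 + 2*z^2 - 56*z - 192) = (z^2 + 8*z + 7)/(z^2 + 10*z + 24)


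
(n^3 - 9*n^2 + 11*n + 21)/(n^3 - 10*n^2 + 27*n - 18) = (n^2 - 6*n - 7)/(n^2 - 7*n + 6)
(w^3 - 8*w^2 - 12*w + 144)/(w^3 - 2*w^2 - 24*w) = (w - 6)/w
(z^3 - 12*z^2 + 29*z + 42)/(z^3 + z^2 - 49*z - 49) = (z - 6)/(z + 7)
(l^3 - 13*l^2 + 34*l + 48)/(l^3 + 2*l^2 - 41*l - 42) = (l - 8)/(l + 7)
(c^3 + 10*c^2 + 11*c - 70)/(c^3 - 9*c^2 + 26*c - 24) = (c^2 + 12*c + 35)/(c^2 - 7*c + 12)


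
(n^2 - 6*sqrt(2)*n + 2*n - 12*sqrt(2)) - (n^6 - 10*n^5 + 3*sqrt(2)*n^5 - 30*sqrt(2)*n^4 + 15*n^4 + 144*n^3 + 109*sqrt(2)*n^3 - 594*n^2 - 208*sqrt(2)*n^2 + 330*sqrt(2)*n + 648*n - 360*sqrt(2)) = -n^6 - 3*sqrt(2)*n^5 + 10*n^5 - 15*n^4 + 30*sqrt(2)*n^4 - 109*sqrt(2)*n^3 - 144*n^3 + 208*sqrt(2)*n^2 + 595*n^2 - 646*n - 336*sqrt(2)*n + 348*sqrt(2)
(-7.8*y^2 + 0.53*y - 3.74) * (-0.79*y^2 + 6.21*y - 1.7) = 6.162*y^4 - 48.8567*y^3 + 19.5059*y^2 - 24.1264*y + 6.358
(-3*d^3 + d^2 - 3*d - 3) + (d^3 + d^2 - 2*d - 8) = -2*d^3 + 2*d^2 - 5*d - 11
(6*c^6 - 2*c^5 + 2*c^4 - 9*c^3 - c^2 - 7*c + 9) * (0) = 0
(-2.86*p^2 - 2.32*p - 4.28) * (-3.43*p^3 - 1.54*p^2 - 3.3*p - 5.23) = 9.8098*p^5 + 12.362*p^4 + 27.6912*p^3 + 29.205*p^2 + 26.2576*p + 22.3844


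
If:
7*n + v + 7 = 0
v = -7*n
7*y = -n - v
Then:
No Solution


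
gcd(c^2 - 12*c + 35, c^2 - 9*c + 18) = 1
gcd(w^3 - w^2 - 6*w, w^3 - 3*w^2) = w^2 - 3*w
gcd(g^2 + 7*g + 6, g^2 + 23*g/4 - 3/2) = g + 6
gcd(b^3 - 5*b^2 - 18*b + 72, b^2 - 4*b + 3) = b - 3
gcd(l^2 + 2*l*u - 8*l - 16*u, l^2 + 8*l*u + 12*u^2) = l + 2*u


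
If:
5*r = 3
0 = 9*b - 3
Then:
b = 1/3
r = 3/5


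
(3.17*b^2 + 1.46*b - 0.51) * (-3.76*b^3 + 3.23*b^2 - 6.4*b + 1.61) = -11.9192*b^5 + 4.7495*b^4 - 13.6546*b^3 - 5.8876*b^2 + 5.6146*b - 0.8211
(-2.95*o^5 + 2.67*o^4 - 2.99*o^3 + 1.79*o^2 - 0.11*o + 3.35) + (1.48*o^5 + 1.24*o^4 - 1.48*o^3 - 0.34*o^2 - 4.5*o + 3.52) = -1.47*o^5 + 3.91*o^4 - 4.47*o^3 + 1.45*o^2 - 4.61*o + 6.87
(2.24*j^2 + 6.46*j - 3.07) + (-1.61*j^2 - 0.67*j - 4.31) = 0.63*j^2 + 5.79*j - 7.38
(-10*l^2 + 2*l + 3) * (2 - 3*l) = 30*l^3 - 26*l^2 - 5*l + 6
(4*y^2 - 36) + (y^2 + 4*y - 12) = 5*y^2 + 4*y - 48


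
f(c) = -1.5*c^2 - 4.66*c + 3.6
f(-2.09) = 6.79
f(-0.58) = 5.80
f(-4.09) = -2.43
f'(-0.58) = -2.92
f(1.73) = -8.95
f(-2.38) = 6.19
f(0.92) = -1.96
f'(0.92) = -7.42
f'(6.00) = -22.66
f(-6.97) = -36.79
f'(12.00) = -40.66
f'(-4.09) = 7.61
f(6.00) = -78.36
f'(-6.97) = 16.25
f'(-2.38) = 2.48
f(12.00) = -268.32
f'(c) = -3.0*c - 4.66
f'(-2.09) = 1.61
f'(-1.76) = 0.62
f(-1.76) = 7.16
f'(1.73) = -9.85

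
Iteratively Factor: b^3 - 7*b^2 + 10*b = (b - 5)*(b^2 - 2*b) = (b - 5)*(b - 2)*(b)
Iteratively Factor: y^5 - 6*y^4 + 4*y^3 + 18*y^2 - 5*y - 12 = (y - 3)*(y^4 - 3*y^3 - 5*y^2 + 3*y + 4) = (y - 3)*(y + 1)*(y^3 - 4*y^2 - y + 4) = (y - 4)*(y - 3)*(y + 1)*(y^2 - 1) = (y - 4)*(y - 3)*(y + 1)^2*(y - 1)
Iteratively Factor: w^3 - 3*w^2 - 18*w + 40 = (w - 5)*(w^2 + 2*w - 8) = (w - 5)*(w + 4)*(w - 2)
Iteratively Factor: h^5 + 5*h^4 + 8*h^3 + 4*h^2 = (h)*(h^4 + 5*h^3 + 8*h^2 + 4*h) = h^2*(h^3 + 5*h^2 + 8*h + 4) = h^2*(h + 2)*(h^2 + 3*h + 2) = h^2*(h + 1)*(h + 2)*(h + 2)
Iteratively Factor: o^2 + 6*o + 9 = (o + 3)*(o + 3)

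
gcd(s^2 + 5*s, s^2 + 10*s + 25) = s + 5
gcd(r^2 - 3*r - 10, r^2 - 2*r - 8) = r + 2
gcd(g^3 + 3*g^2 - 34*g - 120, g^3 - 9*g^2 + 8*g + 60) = g - 6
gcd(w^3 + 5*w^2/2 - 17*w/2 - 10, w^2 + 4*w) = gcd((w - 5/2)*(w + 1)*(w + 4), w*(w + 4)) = w + 4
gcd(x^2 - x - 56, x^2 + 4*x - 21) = x + 7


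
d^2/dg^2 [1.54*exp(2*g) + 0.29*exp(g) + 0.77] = (6.16*exp(g) + 0.29)*exp(g)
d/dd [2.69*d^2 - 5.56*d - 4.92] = 5.38*d - 5.56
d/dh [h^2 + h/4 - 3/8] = 2*h + 1/4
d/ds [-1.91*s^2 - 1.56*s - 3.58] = -3.82*s - 1.56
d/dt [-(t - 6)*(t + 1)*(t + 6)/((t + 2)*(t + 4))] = (-t^4 - 12*t^3 - 66*t^2 - 88*t + 72)/(t^4 + 12*t^3 + 52*t^2 + 96*t + 64)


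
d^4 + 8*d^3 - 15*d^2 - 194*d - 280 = (d - 5)*(d + 2)*(d + 4)*(d + 7)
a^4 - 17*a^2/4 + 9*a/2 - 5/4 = (a - 1)^2*(a - 1/2)*(a + 5/2)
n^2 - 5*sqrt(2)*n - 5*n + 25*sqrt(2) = (n - 5)*(n - 5*sqrt(2))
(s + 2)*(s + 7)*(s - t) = s^3 - s^2*t + 9*s^2 - 9*s*t + 14*s - 14*t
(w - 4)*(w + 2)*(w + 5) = w^3 + 3*w^2 - 18*w - 40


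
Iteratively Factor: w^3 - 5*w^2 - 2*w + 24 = (w - 4)*(w^2 - w - 6) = (w - 4)*(w + 2)*(w - 3)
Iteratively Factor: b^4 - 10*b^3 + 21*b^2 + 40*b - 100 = (b - 5)*(b^3 - 5*b^2 - 4*b + 20) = (b - 5)*(b - 2)*(b^2 - 3*b - 10) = (b - 5)^2*(b - 2)*(b + 2)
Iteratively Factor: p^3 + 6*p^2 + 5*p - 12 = (p + 4)*(p^2 + 2*p - 3) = (p + 3)*(p + 4)*(p - 1)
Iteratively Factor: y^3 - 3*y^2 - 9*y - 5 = (y + 1)*(y^2 - 4*y - 5) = (y - 5)*(y + 1)*(y + 1)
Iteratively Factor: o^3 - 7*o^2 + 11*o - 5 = (o - 1)*(o^2 - 6*o + 5) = (o - 1)^2*(o - 5)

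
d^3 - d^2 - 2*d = d*(d - 2)*(d + 1)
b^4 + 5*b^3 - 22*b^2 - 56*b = b*(b - 4)*(b + 2)*(b + 7)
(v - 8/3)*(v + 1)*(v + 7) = v^3 + 16*v^2/3 - 43*v/3 - 56/3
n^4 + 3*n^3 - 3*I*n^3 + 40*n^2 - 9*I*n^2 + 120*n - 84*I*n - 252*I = (n + 3)*(n - 7*I)*(n - 2*I)*(n + 6*I)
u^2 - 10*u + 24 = (u - 6)*(u - 4)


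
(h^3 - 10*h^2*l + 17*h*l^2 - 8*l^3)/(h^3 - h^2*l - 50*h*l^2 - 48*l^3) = (h^2 - 2*h*l + l^2)/(h^2 + 7*h*l + 6*l^2)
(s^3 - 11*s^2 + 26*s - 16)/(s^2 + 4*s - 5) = (s^2 - 10*s + 16)/(s + 5)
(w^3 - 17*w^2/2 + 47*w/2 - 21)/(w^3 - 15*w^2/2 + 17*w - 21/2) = (w - 2)/(w - 1)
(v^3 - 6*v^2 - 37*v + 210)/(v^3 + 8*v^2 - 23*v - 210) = (v - 7)/(v + 7)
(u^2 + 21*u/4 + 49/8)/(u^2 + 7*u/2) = (u + 7/4)/u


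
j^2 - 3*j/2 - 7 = (j - 7/2)*(j + 2)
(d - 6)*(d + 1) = d^2 - 5*d - 6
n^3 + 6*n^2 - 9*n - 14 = (n - 2)*(n + 1)*(n + 7)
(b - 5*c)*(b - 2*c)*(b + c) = b^3 - 6*b^2*c + 3*b*c^2 + 10*c^3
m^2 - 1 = (m - 1)*(m + 1)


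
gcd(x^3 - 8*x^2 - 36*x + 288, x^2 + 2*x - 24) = x + 6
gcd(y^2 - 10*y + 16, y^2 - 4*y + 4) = y - 2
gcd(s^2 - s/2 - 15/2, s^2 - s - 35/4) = s + 5/2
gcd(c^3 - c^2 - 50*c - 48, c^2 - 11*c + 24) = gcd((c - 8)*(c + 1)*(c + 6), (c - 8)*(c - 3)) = c - 8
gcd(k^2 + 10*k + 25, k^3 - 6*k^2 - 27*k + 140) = k + 5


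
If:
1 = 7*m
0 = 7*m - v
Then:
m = 1/7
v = 1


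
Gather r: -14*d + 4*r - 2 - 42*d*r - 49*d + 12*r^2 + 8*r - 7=-63*d + 12*r^2 + r*(12 - 42*d) - 9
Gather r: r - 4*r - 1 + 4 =3 - 3*r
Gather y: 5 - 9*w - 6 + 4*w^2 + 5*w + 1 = 4*w^2 - 4*w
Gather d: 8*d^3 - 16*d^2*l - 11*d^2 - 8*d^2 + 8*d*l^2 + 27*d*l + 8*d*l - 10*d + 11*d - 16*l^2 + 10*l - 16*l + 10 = 8*d^3 + d^2*(-16*l - 19) + d*(8*l^2 + 35*l + 1) - 16*l^2 - 6*l + 10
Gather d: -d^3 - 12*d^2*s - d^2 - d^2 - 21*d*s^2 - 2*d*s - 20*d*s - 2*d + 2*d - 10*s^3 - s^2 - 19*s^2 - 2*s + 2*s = -d^3 + d^2*(-12*s - 2) + d*(-21*s^2 - 22*s) - 10*s^3 - 20*s^2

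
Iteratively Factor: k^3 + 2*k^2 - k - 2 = (k - 1)*(k^2 + 3*k + 2) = (k - 1)*(k + 1)*(k + 2)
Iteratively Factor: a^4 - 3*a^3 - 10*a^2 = (a)*(a^3 - 3*a^2 - 10*a) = a*(a + 2)*(a^2 - 5*a) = a^2*(a + 2)*(a - 5)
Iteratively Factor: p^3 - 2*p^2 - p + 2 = (p + 1)*(p^2 - 3*p + 2) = (p - 1)*(p + 1)*(p - 2)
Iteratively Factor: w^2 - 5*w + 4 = (w - 1)*(w - 4)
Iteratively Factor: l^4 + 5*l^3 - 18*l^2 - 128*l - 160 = (l + 4)*(l^3 + l^2 - 22*l - 40) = (l + 2)*(l + 4)*(l^2 - l - 20) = (l + 2)*(l + 4)^2*(l - 5)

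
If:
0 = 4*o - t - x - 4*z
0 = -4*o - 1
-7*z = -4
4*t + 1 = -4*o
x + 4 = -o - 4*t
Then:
No Solution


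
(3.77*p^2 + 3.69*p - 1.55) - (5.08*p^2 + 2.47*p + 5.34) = -1.31*p^2 + 1.22*p - 6.89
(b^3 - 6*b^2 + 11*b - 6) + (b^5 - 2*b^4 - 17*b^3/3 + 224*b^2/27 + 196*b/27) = b^5 - 2*b^4 - 14*b^3/3 + 62*b^2/27 + 493*b/27 - 6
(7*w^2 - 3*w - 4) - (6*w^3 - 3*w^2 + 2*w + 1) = -6*w^3 + 10*w^2 - 5*w - 5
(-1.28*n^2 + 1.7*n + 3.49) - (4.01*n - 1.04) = -1.28*n^2 - 2.31*n + 4.53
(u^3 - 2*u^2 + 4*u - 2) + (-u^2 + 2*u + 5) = u^3 - 3*u^2 + 6*u + 3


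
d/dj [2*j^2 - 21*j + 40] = 4*j - 21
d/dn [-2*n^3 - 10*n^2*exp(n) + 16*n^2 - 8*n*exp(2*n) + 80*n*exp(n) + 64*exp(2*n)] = -10*n^2*exp(n) - 6*n^2 - 16*n*exp(2*n) + 60*n*exp(n) + 32*n + 120*exp(2*n) + 80*exp(n)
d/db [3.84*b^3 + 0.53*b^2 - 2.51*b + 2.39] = 11.52*b^2 + 1.06*b - 2.51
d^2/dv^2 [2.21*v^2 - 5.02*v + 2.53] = 4.42000000000000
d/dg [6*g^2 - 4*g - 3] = 12*g - 4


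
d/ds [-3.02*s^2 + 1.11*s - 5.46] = 1.11 - 6.04*s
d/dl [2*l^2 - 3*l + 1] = 4*l - 3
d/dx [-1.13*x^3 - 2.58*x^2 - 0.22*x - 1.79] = -3.39*x^2 - 5.16*x - 0.22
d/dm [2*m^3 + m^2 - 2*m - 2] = 6*m^2 + 2*m - 2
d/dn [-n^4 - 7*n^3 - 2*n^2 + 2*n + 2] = -4*n^3 - 21*n^2 - 4*n + 2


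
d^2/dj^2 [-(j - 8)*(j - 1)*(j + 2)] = 14 - 6*j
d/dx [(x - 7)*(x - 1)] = 2*x - 8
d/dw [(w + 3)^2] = 2*w + 6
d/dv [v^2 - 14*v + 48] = 2*v - 14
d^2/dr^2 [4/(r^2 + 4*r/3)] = 24*(-3*r*(3*r + 4) + 4*(3*r + 2)^2)/(r^3*(3*r + 4)^3)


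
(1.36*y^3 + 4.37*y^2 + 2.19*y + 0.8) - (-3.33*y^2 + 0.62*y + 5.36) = 1.36*y^3 + 7.7*y^2 + 1.57*y - 4.56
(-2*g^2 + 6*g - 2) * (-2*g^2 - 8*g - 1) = 4*g^4 + 4*g^3 - 42*g^2 + 10*g + 2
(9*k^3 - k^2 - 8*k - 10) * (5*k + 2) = 45*k^4 + 13*k^3 - 42*k^2 - 66*k - 20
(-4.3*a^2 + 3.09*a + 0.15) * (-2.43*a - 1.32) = 10.449*a^3 - 1.8327*a^2 - 4.4433*a - 0.198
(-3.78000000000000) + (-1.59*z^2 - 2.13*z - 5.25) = -1.59*z^2 - 2.13*z - 9.03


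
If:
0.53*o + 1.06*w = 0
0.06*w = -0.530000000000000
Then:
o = 17.67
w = -8.83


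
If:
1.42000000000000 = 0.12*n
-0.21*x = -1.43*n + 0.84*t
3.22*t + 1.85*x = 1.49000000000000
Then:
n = 11.83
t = 35.31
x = -60.65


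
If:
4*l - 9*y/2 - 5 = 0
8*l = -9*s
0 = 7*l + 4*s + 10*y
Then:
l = 100/111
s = -800/999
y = -310/999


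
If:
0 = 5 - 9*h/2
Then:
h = 10/9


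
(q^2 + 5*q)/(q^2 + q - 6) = q*(q + 5)/(q^2 + q - 6)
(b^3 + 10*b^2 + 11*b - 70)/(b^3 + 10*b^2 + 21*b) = (b^2 + 3*b - 10)/(b*(b + 3))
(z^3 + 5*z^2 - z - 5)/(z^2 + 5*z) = z - 1/z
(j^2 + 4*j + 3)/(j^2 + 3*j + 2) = (j + 3)/(j + 2)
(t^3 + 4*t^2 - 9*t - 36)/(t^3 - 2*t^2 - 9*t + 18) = (t + 4)/(t - 2)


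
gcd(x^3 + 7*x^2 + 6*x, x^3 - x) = x^2 + x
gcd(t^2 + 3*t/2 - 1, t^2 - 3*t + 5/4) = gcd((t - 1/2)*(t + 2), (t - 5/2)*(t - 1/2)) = t - 1/2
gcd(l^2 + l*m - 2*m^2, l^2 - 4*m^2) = l + 2*m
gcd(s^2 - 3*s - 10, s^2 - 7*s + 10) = s - 5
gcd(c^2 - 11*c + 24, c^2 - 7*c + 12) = c - 3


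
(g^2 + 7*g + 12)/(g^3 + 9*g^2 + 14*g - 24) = (g + 3)/(g^2 + 5*g - 6)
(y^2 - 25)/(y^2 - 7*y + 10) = (y + 5)/(y - 2)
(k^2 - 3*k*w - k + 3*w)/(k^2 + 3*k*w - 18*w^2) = (k - 1)/(k + 6*w)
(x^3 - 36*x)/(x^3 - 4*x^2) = (x^2 - 36)/(x*(x - 4))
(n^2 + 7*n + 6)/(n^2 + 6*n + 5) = (n + 6)/(n + 5)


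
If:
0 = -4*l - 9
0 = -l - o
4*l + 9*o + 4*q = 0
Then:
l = -9/4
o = 9/4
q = -45/16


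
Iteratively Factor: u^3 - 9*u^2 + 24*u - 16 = (u - 4)*(u^2 - 5*u + 4) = (u - 4)*(u - 1)*(u - 4)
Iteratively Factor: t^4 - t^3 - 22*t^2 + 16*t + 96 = (t + 4)*(t^3 - 5*t^2 - 2*t + 24) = (t - 4)*(t + 4)*(t^2 - t - 6) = (t - 4)*(t - 3)*(t + 4)*(t + 2)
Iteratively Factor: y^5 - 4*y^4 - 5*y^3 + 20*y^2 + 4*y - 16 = (y - 2)*(y^4 - 2*y^3 - 9*y^2 + 2*y + 8) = (y - 2)*(y + 1)*(y^3 - 3*y^2 - 6*y + 8) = (y - 2)*(y + 1)*(y + 2)*(y^2 - 5*y + 4) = (y - 2)*(y - 1)*(y + 1)*(y + 2)*(y - 4)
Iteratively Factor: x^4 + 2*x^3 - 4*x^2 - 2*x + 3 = (x + 3)*(x^3 - x^2 - x + 1) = (x - 1)*(x + 3)*(x^2 - 1) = (x - 1)^2*(x + 3)*(x + 1)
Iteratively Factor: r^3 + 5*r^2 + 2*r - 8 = (r + 4)*(r^2 + r - 2) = (r + 2)*(r + 4)*(r - 1)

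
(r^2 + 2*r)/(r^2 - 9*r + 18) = r*(r + 2)/(r^2 - 9*r + 18)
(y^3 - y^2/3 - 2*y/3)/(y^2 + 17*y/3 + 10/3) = y*(y - 1)/(y + 5)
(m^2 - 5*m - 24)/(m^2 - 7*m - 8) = (m + 3)/(m + 1)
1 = 1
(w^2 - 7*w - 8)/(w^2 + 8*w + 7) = (w - 8)/(w + 7)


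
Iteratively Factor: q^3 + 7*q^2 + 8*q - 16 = (q - 1)*(q^2 + 8*q + 16) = (q - 1)*(q + 4)*(q + 4)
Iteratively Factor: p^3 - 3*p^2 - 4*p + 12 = (p + 2)*(p^2 - 5*p + 6) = (p - 2)*(p + 2)*(p - 3)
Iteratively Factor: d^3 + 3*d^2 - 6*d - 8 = (d + 4)*(d^2 - d - 2) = (d - 2)*(d + 4)*(d + 1)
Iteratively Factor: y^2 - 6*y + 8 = (y - 2)*(y - 4)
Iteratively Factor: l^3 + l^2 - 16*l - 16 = (l + 1)*(l^2 - 16) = (l + 1)*(l + 4)*(l - 4)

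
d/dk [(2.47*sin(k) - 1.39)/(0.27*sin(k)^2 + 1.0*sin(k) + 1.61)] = (-0.6669*sin(k)^2 + 0.7506*sin(k) + 5.3667)*cos(k)/(0.0729*sin(k)^4 + 0.54*sin(k)^3 + 1.8694*sin(k)^2 + 3.22*sin(k) + 2.5921)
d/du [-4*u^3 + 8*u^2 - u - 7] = -12*u^2 + 16*u - 1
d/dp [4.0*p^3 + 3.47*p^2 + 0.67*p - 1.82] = 12.0*p^2 + 6.94*p + 0.67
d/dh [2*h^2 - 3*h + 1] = 4*h - 3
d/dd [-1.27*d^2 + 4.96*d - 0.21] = 4.96 - 2.54*d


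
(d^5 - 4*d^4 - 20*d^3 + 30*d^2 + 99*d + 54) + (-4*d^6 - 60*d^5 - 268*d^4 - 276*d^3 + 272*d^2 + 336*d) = -4*d^6 - 59*d^5 - 272*d^4 - 296*d^3 + 302*d^2 + 435*d + 54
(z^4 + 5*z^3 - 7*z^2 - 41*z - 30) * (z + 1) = z^5 + 6*z^4 - 2*z^3 - 48*z^2 - 71*z - 30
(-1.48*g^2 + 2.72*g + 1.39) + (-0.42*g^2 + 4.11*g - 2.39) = -1.9*g^2 + 6.83*g - 1.0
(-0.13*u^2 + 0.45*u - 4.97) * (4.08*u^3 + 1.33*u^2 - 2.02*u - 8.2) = -0.5304*u^5 + 1.6631*u^4 - 19.4165*u^3 - 6.4531*u^2 + 6.3494*u + 40.754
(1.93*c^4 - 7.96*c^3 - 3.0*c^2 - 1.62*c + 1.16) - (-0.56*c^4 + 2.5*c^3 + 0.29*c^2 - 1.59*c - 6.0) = 2.49*c^4 - 10.46*c^3 - 3.29*c^2 - 0.03*c + 7.16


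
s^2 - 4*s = s*(s - 4)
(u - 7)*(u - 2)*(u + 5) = u^3 - 4*u^2 - 31*u + 70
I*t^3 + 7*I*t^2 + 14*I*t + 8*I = (t + 2)*(t + 4)*(I*t + I)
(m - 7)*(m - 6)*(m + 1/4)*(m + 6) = m^4 - 27*m^3/4 - 151*m^2/4 + 243*m + 63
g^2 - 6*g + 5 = (g - 5)*(g - 1)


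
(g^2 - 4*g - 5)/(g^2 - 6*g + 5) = (g + 1)/(g - 1)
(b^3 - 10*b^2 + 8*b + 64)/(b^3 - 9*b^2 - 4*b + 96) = (b + 2)/(b + 3)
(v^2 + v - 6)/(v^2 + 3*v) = (v - 2)/v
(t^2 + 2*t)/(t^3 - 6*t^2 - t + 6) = t*(t + 2)/(t^3 - 6*t^2 - t + 6)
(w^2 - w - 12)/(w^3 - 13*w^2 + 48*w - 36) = (w^2 - w - 12)/(w^3 - 13*w^2 + 48*w - 36)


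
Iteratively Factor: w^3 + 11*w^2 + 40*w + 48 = (w + 4)*(w^2 + 7*w + 12) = (w + 3)*(w + 4)*(w + 4)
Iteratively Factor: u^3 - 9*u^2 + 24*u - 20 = (u - 2)*(u^2 - 7*u + 10) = (u - 5)*(u - 2)*(u - 2)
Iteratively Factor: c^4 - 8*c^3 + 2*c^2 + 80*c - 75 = (c - 5)*(c^3 - 3*c^2 - 13*c + 15) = (c - 5)^2*(c^2 + 2*c - 3) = (c - 5)^2*(c - 1)*(c + 3)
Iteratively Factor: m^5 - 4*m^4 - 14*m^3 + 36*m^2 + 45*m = (m + 1)*(m^4 - 5*m^3 - 9*m^2 + 45*m) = (m + 1)*(m + 3)*(m^3 - 8*m^2 + 15*m) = (m - 5)*(m + 1)*(m + 3)*(m^2 - 3*m) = m*(m - 5)*(m + 1)*(m + 3)*(m - 3)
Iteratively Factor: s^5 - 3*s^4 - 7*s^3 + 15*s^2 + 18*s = (s - 3)*(s^4 - 7*s^2 - 6*s) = (s - 3)*(s + 1)*(s^3 - s^2 - 6*s) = s*(s - 3)*(s + 1)*(s^2 - s - 6) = s*(s - 3)^2*(s + 1)*(s + 2)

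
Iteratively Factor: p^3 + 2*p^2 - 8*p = (p - 2)*(p^2 + 4*p) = (p - 2)*(p + 4)*(p)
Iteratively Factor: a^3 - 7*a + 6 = (a - 2)*(a^2 + 2*a - 3) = (a - 2)*(a + 3)*(a - 1)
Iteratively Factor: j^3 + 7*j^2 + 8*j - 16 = (j + 4)*(j^2 + 3*j - 4) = (j + 4)^2*(j - 1)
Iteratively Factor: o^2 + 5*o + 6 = (o + 2)*(o + 3)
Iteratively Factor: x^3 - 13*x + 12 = (x - 1)*(x^2 + x - 12) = (x - 3)*(x - 1)*(x + 4)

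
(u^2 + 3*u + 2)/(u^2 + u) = (u + 2)/u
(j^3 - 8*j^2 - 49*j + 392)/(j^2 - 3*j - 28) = (j^2 - j - 56)/(j + 4)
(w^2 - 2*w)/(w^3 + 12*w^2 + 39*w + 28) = w*(w - 2)/(w^3 + 12*w^2 + 39*w + 28)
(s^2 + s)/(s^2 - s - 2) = s/(s - 2)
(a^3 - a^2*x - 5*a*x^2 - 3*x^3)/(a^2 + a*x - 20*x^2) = (a^3 - a^2*x - 5*a*x^2 - 3*x^3)/(a^2 + a*x - 20*x^2)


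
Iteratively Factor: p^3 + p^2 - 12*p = (p - 3)*(p^2 + 4*p) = (p - 3)*(p + 4)*(p)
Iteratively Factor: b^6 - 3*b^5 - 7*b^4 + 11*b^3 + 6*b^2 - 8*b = (b - 1)*(b^5 - 2*b^4 - 9*b^3 + 2*b^2 + 8*b) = (b - 1)*(b + 2)*(b^4 - 4*b^3 - b^2 + 4*b) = (b - 4)*(b - 1)*(b + 2)*(b^3 - b) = (b - 4)*(b - 1)*(b + 1)*(b + 2)*(b^2 - b) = (b - 4)*(b - 1)^2*(b + 1)*(b + 2)*(b)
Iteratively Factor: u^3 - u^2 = (u - 1)*(u^2) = u*(u - 1)*(u)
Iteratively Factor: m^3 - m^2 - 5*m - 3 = (m - 3)*(m^2 + 2*m + 1) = (m - 3)*(m + 1)*(m + 1)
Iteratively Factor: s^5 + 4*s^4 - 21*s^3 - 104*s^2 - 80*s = (s + 4)*(s^4 - 21*s^2 - 20*s) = (s - 5)*(s + 4)*(s^3 + 5*s^2 + 4*s) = (s - 5)*(s + 1)*(s + 4)*(s^2 + 4*s) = (s - 5)*(s + 1)*(s + 4)^2*(s)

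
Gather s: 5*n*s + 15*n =5*n*s + 15*n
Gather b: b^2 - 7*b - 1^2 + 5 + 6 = b^2 - 7*b + 10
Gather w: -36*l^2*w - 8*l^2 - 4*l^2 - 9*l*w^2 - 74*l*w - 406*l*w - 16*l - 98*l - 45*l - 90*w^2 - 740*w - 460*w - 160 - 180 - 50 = -12*l^2 - 159*l + w^2*(-9*l - 90) + w*(-36*l^2 - 480*l - 1200) - 390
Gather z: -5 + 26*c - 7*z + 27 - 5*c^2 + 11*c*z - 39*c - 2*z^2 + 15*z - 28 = -5*c^2 - 13*c - 2*z^2 + z*(11*c + 8) - 6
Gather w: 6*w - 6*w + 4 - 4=0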